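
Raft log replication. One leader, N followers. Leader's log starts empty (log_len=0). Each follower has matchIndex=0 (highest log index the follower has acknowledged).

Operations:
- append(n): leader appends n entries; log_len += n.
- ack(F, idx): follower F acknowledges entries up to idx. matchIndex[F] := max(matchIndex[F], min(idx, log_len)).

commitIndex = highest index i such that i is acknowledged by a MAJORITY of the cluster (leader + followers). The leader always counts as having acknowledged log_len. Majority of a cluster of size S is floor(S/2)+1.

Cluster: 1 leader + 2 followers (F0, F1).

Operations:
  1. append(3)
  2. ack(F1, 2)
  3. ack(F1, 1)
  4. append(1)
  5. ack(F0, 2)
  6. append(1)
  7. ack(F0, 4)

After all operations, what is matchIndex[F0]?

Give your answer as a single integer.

Op 1: append 3 -> log_len=3
Op 2: F1 acks idx 2 -> match: F0=0 F1=2; commitIndex=2
Op 3: F1 acks idx 1 -> match: F0=0 F1=2; commitIndex=2
Op 4: append 1 -> log_len=4
Op 5: F0 acks idx 2 -> match: F0=2 F1=2; commitIndex=2
Op 6: append 1 -> log_len=5
Op 7: F0 acks idx 4 -> match: F0=4 F1=2; commitIndex=4

Answer: 4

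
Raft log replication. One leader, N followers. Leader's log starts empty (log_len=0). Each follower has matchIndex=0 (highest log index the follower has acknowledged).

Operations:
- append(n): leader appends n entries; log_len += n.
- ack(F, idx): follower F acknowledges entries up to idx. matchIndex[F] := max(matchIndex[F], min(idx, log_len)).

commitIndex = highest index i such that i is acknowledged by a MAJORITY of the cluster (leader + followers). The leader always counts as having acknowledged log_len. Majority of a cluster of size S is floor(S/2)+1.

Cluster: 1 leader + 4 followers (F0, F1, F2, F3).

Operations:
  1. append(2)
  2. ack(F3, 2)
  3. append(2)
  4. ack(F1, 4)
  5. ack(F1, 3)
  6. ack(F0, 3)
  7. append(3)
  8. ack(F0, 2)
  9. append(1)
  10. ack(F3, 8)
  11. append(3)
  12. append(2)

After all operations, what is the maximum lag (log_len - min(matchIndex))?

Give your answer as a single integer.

Answer: 13

Derivation:
Op 1: append 2 -> log_len=2
Op 2: F3 acks idx 2 -> match: F0=0 F1=0 F2=0 F3=2; commitIndex=0
Op 3: append 2 -> log_len=4
Op 4: F1 acks idx 4 -> match: F0=0 F1=4 F2=0 F3=2; commitIndex=2
Op 5: F1 acks idx 3 -> match: F0=0 F1=4 F2=0 F3=2; commitIndex=2
Op 6: F0 acks idx 3 -> match: F0=3 F1=4 F2=0 F3=2; commitIndex=3
Op 7: append 3 -> log_len=7
Op 8: F0 acks idx 2 -> match: F0=3 F1=4 F2=0 F3=2; commitIndex=3
Op 9: append 1 -> log_len=8
Op 10: F3 acks idx 8 -> match: F0=3 F1=4 F2=0 F3=8; commitIndex=4
Op 11: append 3 -> log_len=11
Op 12: append 2 -> log_len=13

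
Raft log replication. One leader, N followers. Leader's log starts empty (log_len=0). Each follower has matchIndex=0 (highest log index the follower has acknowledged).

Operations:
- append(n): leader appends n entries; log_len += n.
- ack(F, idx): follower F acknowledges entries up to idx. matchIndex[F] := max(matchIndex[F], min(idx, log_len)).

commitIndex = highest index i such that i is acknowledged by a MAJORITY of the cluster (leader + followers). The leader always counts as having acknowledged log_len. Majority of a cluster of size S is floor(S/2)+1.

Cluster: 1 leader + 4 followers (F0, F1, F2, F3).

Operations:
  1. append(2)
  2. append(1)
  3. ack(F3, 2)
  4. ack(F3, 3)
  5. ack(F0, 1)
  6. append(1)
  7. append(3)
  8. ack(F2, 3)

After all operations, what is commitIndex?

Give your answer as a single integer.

Op 1: append 2 -> log_len=2
Op 2: append 1 -> log_len=3
Op 3: F3 acks idx 2 -> match: F0=0 F1=0 F2=0 F3=2; commitIndex=0
Op 4: F3 acks idx 3 -> match: F0=0 F1=0 F2=0 F3=3; commitIndex=0
Op 5: F0 acks idx 1 -> match: F0=1 F1=0 F2=0 F3=3; commitIndex=1
Op 6: append 1 -> log_len=4
Op 7: append 3 -> log_len=7
Op 8: F2 acks idx 3 -> match: F0=1 F1=0 F2=3 F3=3; commitIndex=3

Answer: 3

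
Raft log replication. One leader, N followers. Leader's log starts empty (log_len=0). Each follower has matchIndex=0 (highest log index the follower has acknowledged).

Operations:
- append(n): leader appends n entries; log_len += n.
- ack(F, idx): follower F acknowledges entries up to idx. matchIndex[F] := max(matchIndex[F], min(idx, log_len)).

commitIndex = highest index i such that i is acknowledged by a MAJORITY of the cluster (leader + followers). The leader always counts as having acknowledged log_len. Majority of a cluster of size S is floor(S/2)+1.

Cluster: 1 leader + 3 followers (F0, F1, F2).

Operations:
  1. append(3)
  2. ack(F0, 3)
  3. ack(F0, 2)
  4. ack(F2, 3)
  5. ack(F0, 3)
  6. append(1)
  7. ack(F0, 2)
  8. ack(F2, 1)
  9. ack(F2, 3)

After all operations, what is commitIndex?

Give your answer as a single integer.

Op 1: append 3 -> log_len=3
Op 2: F0 acks idx 3 -> match: F0=3 F1=0 F2=0; commitIndex=0
Op 3: F0 acks idx 2 -> match: F0=3 F1=0 F2=0; commitIndex=0
Op 4: F2 acks idx 3 -> match: F0=3 F1=0 F2=3; commitIndex=3
Op 5: F0 acks idx 3 -> match: F0=3 F1=0 F2=3; commitIndex=3
Op 6: append 1 -> log_len=4
Op 7: F0 acks idx 2 -> match: F0=3 F1=0 F2=3; commitIndex=3
Op 8: F2 acks idx 1 -> match: F0=3 F1=0 F2=3; commitIndex=3
Op 9: F2 acks idx 3 -> match: F0=3 F1=0 F2=3; commitIndex=3

Answer: 3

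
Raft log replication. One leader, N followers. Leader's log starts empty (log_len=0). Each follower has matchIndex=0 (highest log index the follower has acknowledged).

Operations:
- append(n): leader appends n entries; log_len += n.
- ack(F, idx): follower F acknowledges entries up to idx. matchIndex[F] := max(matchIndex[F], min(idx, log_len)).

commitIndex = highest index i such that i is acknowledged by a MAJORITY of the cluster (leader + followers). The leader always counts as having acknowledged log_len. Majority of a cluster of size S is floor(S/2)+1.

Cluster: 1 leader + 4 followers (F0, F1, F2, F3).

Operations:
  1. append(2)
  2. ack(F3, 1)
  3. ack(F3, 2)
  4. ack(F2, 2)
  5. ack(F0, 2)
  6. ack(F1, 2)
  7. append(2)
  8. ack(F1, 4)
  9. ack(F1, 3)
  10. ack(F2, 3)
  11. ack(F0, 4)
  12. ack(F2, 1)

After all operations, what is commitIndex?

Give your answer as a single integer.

Answer: 4

Derivation:
Op 1: append 2 -> log_len=2
Op 2: F3 acks idx 1 -> match: F0=0 F1=0 F2=0 F3=1; commitIndex=0
Op 3: F3 acks idx 2 -> match: F0=0 F1=0 F2=0 F3=2; commitIndex=0
Op 4: F2 acks idx 2 -> match: F0=0 F1=0 F2=2 F3=2; commitIndex=2
Op 5: F0 acks idx 2 -> match: F0=2 F1=0 F2=2 F3=2; commitIndex=2
Op 6: F1 acks idx 2 -> match: F0=2 F1=2 F2=2 F3=2; commitIndex=2
Op 7: append 2 -> log_len=4
Op 8: F1 acks idx 4 -> match: F0=2 F1=4 F2=2 F3=2; commitIndex=2
Op 9: F1 acks idx 3 -> match: F0=2 F1=4 F2=2 F3=2; commitIndex=2
Op 10: F2 acks idx 3 -> match: F0=2 F1=4 F2=3 F3=2; commitIndex=3
Op 11: F0 acks idx 4 -> match: F0=4 F1=4 F2=3 F3=2; commitIndex=4
Op 12: F2 acks idx 1 -> match: F0=4 F1=4 F2=3 F3=2; commitIndex=4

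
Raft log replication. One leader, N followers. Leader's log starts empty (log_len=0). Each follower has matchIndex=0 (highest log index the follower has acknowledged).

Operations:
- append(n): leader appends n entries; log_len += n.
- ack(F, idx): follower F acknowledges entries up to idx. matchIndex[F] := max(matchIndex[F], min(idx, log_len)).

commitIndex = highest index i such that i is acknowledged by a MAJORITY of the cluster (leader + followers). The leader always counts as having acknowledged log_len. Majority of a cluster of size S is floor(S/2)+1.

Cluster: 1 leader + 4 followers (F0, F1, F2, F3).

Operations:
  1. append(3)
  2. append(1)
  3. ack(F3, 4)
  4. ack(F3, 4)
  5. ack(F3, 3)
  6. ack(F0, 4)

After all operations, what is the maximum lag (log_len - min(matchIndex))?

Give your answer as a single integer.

Answer: 4

Derivation:
Op 1: append 3 -> log_len=3
Op 2: append 1 -> log_len=4
Op 3: F3 acks idx 4 -> match: F0=0 F1=0 F2=0 F3=4; commitIndex=0
Op 4: F3 acks idx 4 -> match: F0=0 F1=0 F2=0 F3=4; commitIndex=0
Op 5: F3 acks idx 3 -> match: F0=0 F1=0 F2=0 F3=4; commitIndex=0
Op 6: F0 acks idx 4 -> match: F0=4 F1=0 F2=0 F3=4; commitIndex=4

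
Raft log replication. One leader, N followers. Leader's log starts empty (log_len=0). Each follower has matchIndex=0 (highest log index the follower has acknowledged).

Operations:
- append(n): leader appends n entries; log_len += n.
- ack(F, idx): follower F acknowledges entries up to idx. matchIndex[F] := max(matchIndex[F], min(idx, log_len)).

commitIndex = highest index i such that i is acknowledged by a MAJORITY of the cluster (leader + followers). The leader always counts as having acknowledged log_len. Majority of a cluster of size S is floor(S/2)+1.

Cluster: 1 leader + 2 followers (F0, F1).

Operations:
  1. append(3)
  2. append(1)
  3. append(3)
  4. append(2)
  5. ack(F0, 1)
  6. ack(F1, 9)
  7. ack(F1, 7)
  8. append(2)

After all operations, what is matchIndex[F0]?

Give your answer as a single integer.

Answer: 1

Derivation:
Op 1: append 3 -> log_len=3
Op 2: append 1 -> log_len=4
Op 3: append 3 -> log_len=7
Op 4: append 2 -> log_len=9
Op 5: F0 acks idx 1 -> match: F0=1 F1=0; commitIndex=1
Op 6: F1 acks idx 9 -> match: F0=1 F1=9; commitIndex=9
Op 7: F1 acks idx 7 -> match: F0=1 F1=9; commitIndex=9
Op 8: append 2 -> log_len=11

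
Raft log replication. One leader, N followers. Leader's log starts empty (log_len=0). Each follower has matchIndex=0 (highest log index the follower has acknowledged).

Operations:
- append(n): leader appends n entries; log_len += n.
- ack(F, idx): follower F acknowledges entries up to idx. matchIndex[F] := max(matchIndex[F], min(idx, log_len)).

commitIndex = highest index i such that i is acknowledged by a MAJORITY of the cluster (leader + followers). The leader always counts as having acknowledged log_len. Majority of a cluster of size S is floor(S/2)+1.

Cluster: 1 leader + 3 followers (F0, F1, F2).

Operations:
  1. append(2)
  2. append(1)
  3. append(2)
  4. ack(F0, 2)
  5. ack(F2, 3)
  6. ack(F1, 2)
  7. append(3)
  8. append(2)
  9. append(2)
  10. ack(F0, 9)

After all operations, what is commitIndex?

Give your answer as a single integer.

Answer: 3

Derivation:
Op 1: append 2 -> log_len=2
Op 2: append 1 -> log_len=3
Op 3: append 2 -> log_len=5
Op 4: F0 acks idx 2 -> match: F0=2 F1=0 F2=0; commitIndex=0
Op 5: F2 acks idx 3 -> match: F0=2 F1=0 F2=3; commitIndex=2
Op 6: F1 acks idx 2 -> match: F0=2 F1=2 F2=3; commitIndex=2
Op 7: append 3 -> log_len=8
Op 8: append 2 -> log_len=10
Op 9: append 2 -> log_len=12
Op 10: F0 acks idx 9 -> match: F0=9 F1=2 F2=3; commitIndex=3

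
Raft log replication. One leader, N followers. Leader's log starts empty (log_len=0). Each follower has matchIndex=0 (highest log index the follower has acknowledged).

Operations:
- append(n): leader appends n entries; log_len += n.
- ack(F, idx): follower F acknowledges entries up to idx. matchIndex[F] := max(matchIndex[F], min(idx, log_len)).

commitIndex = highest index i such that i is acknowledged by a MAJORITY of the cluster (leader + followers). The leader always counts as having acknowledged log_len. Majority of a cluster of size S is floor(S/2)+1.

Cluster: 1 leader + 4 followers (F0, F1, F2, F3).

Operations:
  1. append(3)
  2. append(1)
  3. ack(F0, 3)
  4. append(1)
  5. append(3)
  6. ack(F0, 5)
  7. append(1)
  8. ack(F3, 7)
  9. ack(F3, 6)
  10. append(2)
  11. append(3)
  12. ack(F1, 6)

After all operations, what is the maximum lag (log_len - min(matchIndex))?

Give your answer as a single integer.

Op 1: append 3 -> log_len=3
Op 2: append 1 -> log_len=4
Op 3: F0 acks idx 3 -> match: F0=3 F1=0 F2=0 F3=0; commitIndex=0
Op 4: append 1 -> log_len=5
Op 5: append 3 -> log_len=8
Op 6: F0 acks idx 5 -> match: F0=5 F1=0 F2=0 F3=0; commitIndex=0
Op 7: append 1 -> log_len=9
Op 8: F3 acks idx 7 -> match: F0=5 F1=0 F2=0 F3=7; commitIndex=5
Op 9: F3 acks idx 6 -> match: F0=5 F1=0 F2=0 F3=7; commitIndex=5
Op 10: append 2 -> log_len=11
Op 11: append 3 -> log_len=14
Op 12: F1 acks idx 6 -> match: F0=5 F1=6 F2=0 F3=7; commitIndex=6

Answer: 14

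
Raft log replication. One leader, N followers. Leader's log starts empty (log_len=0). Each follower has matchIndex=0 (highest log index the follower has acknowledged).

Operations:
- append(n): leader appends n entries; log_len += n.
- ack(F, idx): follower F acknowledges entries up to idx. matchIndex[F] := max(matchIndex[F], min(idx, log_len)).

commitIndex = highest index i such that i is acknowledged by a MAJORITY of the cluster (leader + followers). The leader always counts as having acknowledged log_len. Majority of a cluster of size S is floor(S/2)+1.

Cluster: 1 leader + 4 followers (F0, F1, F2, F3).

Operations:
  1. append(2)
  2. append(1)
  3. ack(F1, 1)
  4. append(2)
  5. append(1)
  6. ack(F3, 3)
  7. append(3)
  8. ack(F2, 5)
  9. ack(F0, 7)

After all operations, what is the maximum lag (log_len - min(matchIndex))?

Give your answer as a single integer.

Answer: 8

Derivation:
Op 1: append 2 -> log_len=2
Op 2: append 1 -> log_len=3
Op 3: F1 acks idx 1 -> match: F0=0 F1=1 F2=0 F3=0; commitIndex=0
Op 4: append 2 -> log_len=5
Op 5: append 1 -> log_len=6
Op 6: F3 acks idx 3 -> match: F0=0 F1=1 F2=0 F3=3; commitIndex=1
Op 7: append 3 -> log_len=9
Op 8: F2 acks idx 5 -> match: F0=0 F1=1 F2=5 F3=3; commitIndex=3
Op 9: F0 acks idx 7 -> match: F0=7 F1=1 F2=5 F3=3; commitIndex=5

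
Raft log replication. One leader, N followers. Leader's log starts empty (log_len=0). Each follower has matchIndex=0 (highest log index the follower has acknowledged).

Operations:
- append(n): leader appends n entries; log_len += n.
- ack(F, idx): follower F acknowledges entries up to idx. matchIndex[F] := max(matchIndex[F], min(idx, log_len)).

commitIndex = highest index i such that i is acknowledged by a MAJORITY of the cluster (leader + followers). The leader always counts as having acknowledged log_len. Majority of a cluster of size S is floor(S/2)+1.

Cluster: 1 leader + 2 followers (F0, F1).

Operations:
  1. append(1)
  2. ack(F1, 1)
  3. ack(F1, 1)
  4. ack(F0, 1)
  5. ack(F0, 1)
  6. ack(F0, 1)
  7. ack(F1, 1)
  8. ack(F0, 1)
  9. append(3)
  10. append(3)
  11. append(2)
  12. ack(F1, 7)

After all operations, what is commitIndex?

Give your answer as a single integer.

Op 1: append 1 -> log_len=1
Op 2: F1 acks idx 1 -> match: F0=0 F1=1; commitIndex=1
Op 3: F1 acks idx 1 -> match: F0=0 F1=1; commitIndex=1
Op 4: F0 acks idx 1 -> match: F0=1 F1=1; commitIndex=1
Op 5: F0 acks idx 1 -> match: F0=1 F1=1; commitIndex=1
Op 6: F0 acks idx 1 -> match: F0=1 F1=1; commitIndex=1
Op 7: F1 acks idx 1 -> match: F0=1 F1=1; commitIndex=1
Op 8: F0 acks idx 1 -> match: F0=1 F1=1; commitIndex=1
Op 9: append 3 -> log_len=4
Op 10: append 3 -> log_len=7
Op 11: append 2 -> log_len=9
Op 12: F1 acks idx 7 -> match: F0=1 F1=7; commitIndex=7

Answer: 7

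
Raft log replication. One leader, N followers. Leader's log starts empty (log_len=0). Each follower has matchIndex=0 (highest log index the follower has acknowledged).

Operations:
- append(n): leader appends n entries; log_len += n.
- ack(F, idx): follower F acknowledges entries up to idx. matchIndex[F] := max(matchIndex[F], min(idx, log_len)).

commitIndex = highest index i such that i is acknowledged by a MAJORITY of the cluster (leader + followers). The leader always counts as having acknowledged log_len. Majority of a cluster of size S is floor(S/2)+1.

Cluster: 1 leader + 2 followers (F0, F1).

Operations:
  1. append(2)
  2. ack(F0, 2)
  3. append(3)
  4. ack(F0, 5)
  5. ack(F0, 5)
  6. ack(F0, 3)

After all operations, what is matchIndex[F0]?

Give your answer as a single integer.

Answer: 5

Derivation:
Op 1: append 2 -> log_len=2
Op 2: F0 acks idx 2 -> match: F0=2 F1=0; commitIndex=2
Op 3: append 3 -> log_len=5
Op 4: F0 acks idx 5 -> match: F0=5 F1=0; commitIndex=5
Op 5: F0 acks idx 5 -> match: F0=5 F1=0; commitIndex=5
Op 6: F0 acks idx 3 -> match: F0=5 F1=0; commitIndex=5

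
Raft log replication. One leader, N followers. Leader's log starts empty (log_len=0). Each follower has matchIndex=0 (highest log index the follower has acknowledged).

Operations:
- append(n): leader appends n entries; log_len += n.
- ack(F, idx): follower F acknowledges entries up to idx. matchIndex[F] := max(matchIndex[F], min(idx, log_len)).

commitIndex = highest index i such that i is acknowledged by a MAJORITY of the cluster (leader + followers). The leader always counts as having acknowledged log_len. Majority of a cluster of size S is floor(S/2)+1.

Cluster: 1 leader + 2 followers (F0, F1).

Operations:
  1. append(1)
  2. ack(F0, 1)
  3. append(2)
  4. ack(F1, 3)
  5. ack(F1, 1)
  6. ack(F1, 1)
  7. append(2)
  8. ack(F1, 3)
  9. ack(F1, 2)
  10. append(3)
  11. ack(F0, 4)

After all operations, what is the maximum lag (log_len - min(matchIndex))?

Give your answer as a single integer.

Op 1: append 1 -> log_len=1
Op 2: F0 acks idx 1 -> match: F0=1 F1=0; commitIndex=1
Op 3: append 2 -> log_len=3
Op 4: F1 acks idx 3 -> match: F0=1 F1=3; commitIndex=3
Op 5: F1 acks idx 1 -> match: F0=1 F1=3; commitIndex=3
Op 6: F1 acks idx 1 -> match: F0=1 F1=3; commitIndex=3
Op 7: append 2 -> log_len=5
Op 8: F1 acks idx 3 -> match: F0=1 F1=3; commitIndex=3
Op 9: F1 acks idx 2 -> match: F0=1 F1=3; commitIndex=3
Op 10: append 3 -> log_len=8
Op 11: F0 acks idx 4 -> match: F0=4 F1=3; commitIndex=4

Answer: 5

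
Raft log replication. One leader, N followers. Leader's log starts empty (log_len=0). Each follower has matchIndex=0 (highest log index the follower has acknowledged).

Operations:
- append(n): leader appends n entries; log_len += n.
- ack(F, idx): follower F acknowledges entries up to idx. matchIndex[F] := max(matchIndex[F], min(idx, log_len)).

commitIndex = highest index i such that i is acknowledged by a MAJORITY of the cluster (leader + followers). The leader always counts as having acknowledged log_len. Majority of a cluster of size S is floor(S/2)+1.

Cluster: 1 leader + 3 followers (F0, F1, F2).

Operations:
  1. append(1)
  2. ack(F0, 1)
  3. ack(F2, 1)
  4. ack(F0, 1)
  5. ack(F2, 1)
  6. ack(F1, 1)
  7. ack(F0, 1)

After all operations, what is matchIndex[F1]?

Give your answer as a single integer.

Answer: 1

Derivation:
Op 1: append 1 -> log_len=1
Op 2: F0 acks idx 1 -> match: F0=1 F1=0 F2=0; commitIndex=0
Op 3: F2 acks idx 1 -> match: F0=1 F1=0 F2=1; commitIndex=1
Op 4: F0 acks idx 1 -> match: F0=1 F1=0 F2=1; commitIndex=1
Op 5: F2 acks idx 1 -> match: F0=1 F1=0 F2=1; commitIndex=1
Op 6: F1 acks idx 1 -> match: F0=1 F1=1 F2=1; commitIndex=1
Op 7: F0 acks idx 1 -> match: F0=1 F1=1 F2=1; commitIndex=1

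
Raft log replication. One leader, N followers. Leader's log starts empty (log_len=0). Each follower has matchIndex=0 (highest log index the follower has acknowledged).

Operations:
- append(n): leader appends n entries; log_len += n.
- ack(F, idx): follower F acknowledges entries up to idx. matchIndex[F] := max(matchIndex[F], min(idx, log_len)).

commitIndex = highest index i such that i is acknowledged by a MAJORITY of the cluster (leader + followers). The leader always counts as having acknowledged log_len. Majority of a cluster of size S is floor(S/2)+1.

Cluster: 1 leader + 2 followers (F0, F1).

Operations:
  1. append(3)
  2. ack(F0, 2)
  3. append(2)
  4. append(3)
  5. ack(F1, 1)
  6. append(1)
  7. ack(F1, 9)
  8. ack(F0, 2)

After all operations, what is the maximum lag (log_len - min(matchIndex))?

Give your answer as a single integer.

Op 1: append 3 -> log_len=3
Op 2: F0 acks idx 2 -> match: F0=2 F1=0; commitIndex=2
Op 3: append 2 -> log_len=5
Op 4: append 3 -> log_len=8
Op 5: F1 acks idx 1 -> match: F0=2 F1=1; commitIndex=2
Op 6: append 1 -> log_len=9
Op 7: F1 acks idx 9 -> match: F0=2 F1=9; commitIndex=9
Op 8: F0 acks idx 2 -> match: F0=2 F1=9; commitIndex=9

Answer: 7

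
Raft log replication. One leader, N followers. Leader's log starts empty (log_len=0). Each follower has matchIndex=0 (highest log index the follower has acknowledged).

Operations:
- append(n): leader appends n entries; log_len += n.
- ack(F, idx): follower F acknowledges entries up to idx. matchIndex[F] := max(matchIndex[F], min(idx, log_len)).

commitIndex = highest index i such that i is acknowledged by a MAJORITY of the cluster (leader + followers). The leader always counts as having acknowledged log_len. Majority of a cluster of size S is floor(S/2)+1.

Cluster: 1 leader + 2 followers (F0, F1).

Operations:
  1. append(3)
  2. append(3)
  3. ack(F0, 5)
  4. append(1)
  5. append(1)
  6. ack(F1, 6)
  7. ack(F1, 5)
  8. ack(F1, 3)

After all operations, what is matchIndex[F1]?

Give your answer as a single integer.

Op 1: append 3 -> log_len=3
Op 2: append 3 -> log_len=6
Op 3: F0 acks idx 5 -> match: F0=5 F1=0; commitIndex=5
Op 4: append 1 -> log_len=7
Op 5: append 1 -> log_len=8
Op 6: F1 acks idx 6 -> match: F0=5 F1=6; commitIndex=6
Op 7: F1 acks idx 5 -> match: F0=5 F1=6; commitIndex=6
Op 8: F1 acks idx 3 -> match: F0=5 F1=6; commitIndex=6

Answer: 6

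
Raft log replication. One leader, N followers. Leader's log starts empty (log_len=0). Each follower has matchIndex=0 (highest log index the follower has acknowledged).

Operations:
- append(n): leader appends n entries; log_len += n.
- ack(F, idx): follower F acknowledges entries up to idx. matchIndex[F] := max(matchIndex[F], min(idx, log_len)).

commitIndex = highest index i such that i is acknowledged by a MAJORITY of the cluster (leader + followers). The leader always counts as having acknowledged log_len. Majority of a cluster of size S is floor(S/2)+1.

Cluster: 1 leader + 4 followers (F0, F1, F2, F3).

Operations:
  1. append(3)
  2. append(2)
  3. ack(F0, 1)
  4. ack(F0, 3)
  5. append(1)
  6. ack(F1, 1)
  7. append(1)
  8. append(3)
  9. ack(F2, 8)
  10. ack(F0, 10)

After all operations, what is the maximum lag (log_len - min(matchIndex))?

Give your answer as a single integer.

Op 1: append 3 -> log_len=3
Op 2: append 2 -> log_len=5
Op 3: F0 acks idx 1 -> match: F0=1 F1=0 F2=0 F3=0; commitIndex=0
Op 4: F0 acks idx 3 -> match: F0=3 F1=0 F2=0 F3=0; commitIndex=0
Op 5: append 1 -> log_len=6
Op 6: F1 acks idx 1 -> match: F0=3 F1=1 F2=0 F3=0; commitIndex=1
Op 7: append 1 -> log_len=7
Op 8: append 3 -> log_len=10
Op 9: F2 acks idx 8 -> match: F0=3 F1=1 F2=8 F3=0; commitIndex=3
Op 10: F0 acks idx 10 -> match: F0=10 F1=1 F2=8 F3=0; commitIndex=8

Answer: 10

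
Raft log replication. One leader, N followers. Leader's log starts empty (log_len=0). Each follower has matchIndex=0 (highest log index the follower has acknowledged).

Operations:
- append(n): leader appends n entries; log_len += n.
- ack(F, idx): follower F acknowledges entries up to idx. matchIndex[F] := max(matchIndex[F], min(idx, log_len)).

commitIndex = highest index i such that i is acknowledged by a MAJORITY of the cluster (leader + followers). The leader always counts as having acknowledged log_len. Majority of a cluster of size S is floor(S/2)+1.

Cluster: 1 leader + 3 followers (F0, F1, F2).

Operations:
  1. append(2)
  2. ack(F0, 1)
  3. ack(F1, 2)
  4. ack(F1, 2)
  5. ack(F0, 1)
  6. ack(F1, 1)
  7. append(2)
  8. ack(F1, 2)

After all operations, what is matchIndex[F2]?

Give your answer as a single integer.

Answer: 0

Derivation:
Op 1: append 2 -> log_len=2
Op 2: F0 acks idx 1 -> match: F0=1 F1=0 F2=0; commitIndex=0
Op 3: F1 acks idx 2 -> match: F0=1 F1=2 F2=0; commitIndex=1
Op 4: F1 acks idx 2 -> match: F0=1 F1=2 F2=0; commitIndex=1
Op 5: F0 acks idx 1 -> match: F0=1 F1=2 F2=0; commitIndex=1
Op 6: F1 acks idx 1 -> match: F0=1 F1=2 F2=0; commitIndex=1
Op 7: append 2 -> log_len=4
Op 8: F1 acks idx 2 -> match: F0=1 F1=2 F2=0; commitIndex=1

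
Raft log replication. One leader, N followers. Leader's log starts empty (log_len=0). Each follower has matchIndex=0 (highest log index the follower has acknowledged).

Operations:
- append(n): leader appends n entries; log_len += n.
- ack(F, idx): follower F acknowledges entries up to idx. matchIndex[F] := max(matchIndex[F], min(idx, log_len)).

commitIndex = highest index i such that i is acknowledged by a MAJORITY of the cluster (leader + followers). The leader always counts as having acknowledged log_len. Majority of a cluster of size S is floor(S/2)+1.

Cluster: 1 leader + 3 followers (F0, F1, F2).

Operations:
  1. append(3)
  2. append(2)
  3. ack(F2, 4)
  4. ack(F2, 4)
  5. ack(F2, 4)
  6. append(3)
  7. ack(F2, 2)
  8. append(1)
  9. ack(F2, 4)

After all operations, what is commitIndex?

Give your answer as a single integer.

Op 1: append 3 -> log_len=3
Op 2: append 2 -> log_len=5
Op 3: F2 acks idx 4 -> match: F0=0 F1=0 F2=4; commitIndex=0
Op 4: F2 acks idx 4 -> match: F0=0 F1=0 F2=4; commitIndex=0
Op 5: F2 acks idx 4 -> match: F0=0 F1=0 F2=4; commitIndex=0
Op 6: append 3 -> log_len=8
Op 7: F2 acks idx 2 -> match: F0=0 F1=0 F2=4; commitIndex=0
Op 8: append 1 -> log_len=9
Op 9: F2 acks idx 4 -> match: F0=0 F1=0 F2=4; commitIndex=0

Answer: 0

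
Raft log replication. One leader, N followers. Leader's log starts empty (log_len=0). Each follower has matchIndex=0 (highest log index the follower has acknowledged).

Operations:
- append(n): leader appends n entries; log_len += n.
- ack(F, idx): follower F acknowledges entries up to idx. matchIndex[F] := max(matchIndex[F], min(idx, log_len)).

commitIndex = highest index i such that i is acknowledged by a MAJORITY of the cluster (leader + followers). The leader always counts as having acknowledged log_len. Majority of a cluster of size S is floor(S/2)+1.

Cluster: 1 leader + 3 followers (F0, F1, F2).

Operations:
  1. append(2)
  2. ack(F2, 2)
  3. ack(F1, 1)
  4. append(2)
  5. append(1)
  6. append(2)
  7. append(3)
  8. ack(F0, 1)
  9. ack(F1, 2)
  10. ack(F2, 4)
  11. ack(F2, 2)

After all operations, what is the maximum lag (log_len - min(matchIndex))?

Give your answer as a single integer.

Answer: 9

Derivation:
Op 1: append 2 -> log_len=2
Op 2: F2 acks idx 2 -> match: F0=0 F1=0 F2=2; commitIndex=0
Op 3: F1 acks idx 1 -> match: F0=0 F1=1 F2=2; commitIndex=1
Op 4: append 2 -> log_len=4
Op 5: append 1 -> log_len=5
Op 6: append 2 -> log_len=7
Op 7: append 3 -> log_len=10
Op 8: F0 acks idx 1 -> match: F0=1 F1=1 F2=2; commitIndex=1
Op 9: F1 acks idx 2 -> match: F0=1 F1=2 F2=2; commitIndex=2
Op 10: F2 acks idx 4 -> match: F0=1 F1=2 F2=4; commitIndex=2
Op 11: F2 acks idx 2 -> match: F0=1 F1=2 F2=4; commitIndex=2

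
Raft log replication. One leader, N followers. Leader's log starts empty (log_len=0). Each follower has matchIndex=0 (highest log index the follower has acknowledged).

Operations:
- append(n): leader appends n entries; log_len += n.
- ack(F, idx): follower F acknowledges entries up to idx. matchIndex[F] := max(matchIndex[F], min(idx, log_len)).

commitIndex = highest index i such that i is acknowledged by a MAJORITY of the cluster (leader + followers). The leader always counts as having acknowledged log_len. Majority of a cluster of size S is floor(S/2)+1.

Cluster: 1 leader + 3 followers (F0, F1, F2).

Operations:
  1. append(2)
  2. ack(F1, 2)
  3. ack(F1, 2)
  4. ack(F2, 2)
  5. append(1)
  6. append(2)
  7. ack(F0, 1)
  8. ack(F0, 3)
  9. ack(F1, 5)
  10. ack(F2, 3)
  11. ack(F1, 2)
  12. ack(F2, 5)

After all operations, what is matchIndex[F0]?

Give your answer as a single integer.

Answer: 3

Derivation:
Op 1: append 2 -> log_len=2
Op 2: F1 acks idx 2 -> match: F0=0 F1=2 F2=0; commitIndex=0
Op 3: F1 acks idx 2 -> match: F0=0 F1=2 F2=0; commitIndex=0
Op 4: F2 acks idx 2 -> match: F0=0 F1=2 F2=2; commitIndex=2
Op 5: append 1 -> log_len=3
Op 6: append 2 -> log_len=5
Op 7: F0 acks idx 1 -> match: F0=1 F1=2 F2=2; commitIndex=2
Op 8: F0 acks idx 3 -> match: F0=3 F1=2 F2=2; commitIndex=2
Op 9: F1 acks idx 5 -> match: F0=3 F1=5 F2=2; commitIndex=3
Op 10: F2 acks idx 3 -> match: F0=3 F1=5 F2=3; commitIndex=3
Op 11: F1 acks idx 2 -> match: F0=3 F1=5 F2=3; commitIndex=3
Op 12: F2 acks idx 5 -> match: F0=3 F1=5 F2=5; commitIndex=5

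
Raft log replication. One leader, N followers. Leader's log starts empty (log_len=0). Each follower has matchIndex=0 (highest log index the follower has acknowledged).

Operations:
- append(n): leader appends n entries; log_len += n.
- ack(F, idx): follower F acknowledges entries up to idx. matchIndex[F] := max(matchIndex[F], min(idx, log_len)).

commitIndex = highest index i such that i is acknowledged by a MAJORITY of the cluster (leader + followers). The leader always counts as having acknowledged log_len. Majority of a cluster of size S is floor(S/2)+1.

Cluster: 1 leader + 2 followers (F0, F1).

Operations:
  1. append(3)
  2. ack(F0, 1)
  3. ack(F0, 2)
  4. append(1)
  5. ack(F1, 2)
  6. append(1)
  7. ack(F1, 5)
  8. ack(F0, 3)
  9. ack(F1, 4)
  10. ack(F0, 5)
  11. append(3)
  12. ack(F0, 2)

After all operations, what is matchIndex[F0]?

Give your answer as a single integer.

Answer: 5

Derivation:
Op 1: append 3 -> log_len=3
Op 2: F0 acks idx 1 -> match: F0=1 F1=0; commitIndex=1
Op 3: F0 acks idx 2 -> match: F0=2 F1=0; commitIndex=2
Op 4: append 1 -> log_len=4
Op 5: F1 acks idx 2 -> match: F0=2 F1=2; commitIndex=2
Op 6: append 1 -> log_len=5
Op 7: F1 acks idx 5 -> match: F0=2 F1=5; commitIndex=5
Op 8: F0 acks idx 3 -> match: F0=3 F1=5; commitIndex=5
Op 9: F1 acks idx 4 -> match: F0=3 F1=5; commitIndex=5
Op 10: F0 acks idx 5 -> match: F0=5 F1=5; commitIndex=5
Op 11: append 3 -> log_len=8
Op 12: F0 acks idx 2 -> match: F0=5 F1=5; commitIndex=5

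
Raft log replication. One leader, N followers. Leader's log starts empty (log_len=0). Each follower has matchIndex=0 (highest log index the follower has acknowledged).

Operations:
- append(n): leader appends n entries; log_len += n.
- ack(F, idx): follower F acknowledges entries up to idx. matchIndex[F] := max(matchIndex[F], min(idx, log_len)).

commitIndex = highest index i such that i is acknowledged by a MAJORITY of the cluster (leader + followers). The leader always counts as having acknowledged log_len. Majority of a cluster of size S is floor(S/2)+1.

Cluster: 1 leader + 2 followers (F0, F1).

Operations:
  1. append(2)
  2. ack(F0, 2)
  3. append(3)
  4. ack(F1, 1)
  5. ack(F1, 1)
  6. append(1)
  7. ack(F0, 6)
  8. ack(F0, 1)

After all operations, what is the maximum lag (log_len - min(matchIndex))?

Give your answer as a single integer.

Op 1: append 2 -> log_len=2
Op 2: F0 acks idx 2 -> match: F0=2 F1=0; commitIndex=2
Op 3: append 3 -> log_len=5
Op 4: F1 acks idx 1 -> match: F0=2 F1=1; commitIndex=2
Op 5: F1 acks idx 1 -> match: F0=2 F1=1; commitIndex=2
Op 6: append 1 -> log_len=6
Op 7: F0 acks idx 6 -> match: F0=6 F1=1; commitIndex=6
Op 8: F0 acks idx 1 -> match: F0=6 F1=1; commitIndex=6

Answer: 5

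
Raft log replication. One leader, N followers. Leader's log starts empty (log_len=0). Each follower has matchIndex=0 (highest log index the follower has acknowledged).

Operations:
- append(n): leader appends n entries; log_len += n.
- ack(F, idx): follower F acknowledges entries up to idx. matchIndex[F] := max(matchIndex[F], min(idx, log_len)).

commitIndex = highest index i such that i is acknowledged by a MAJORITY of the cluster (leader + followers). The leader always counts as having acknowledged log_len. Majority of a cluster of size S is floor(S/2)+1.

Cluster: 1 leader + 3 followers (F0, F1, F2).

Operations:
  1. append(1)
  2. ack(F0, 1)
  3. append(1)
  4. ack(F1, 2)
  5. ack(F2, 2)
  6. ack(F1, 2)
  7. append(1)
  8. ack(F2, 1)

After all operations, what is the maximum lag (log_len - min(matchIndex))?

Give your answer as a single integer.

Op 1: append 1 -> log_len=1
Op 2: F0 acks idx 1 -> match: F0=1 F1=0 F2=0; commitIndex=0
Op 3: append 1 -> log_len=2
Op 4: F1 acks idx 2 -> match: F0=1 F1=2 F2=0; commitIndex=1
Op 5: F2 acks idx 2 -> match: F0=1 F1=2 F2=2; commitIndex=2
Op 6: F1 acks idx 2 -> match: F0=1 F1=2 F2=2; commitIndex=2
Op 7: append 1 -> log_len=3
Op 8: F2 acks idx 1 -> match: F0=1 F1=2 F2=2; commitIndex=2

Answer: 2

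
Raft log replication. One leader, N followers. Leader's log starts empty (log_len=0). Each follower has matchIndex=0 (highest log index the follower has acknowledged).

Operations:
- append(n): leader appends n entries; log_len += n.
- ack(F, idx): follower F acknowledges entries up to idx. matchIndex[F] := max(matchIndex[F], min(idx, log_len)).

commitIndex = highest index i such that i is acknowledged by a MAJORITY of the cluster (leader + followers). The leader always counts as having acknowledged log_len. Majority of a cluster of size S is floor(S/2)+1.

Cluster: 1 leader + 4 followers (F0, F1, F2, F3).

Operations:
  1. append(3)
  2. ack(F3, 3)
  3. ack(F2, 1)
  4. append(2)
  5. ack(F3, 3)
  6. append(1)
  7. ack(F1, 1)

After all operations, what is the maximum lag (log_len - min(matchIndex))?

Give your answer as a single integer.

Op 1: append 3 -> log_len=3
Op 2: F3 acks idx 3 -> match: F0=0 F1=0 F2=0 F3=3; commitIndex=0
Op 3: F2 acks idx 1 -> match: F0=0 F1=0 F2=1 F3=3; commitIndex=1
Op 4: append 2 -> log_len=5
Op 5: F3 acks idx 3 -> match: F0=0 F1=0 F2=1 F3=3; commitIndex=1
Op 6: append 1 -> log_len=6
Op 7: F1 acks idx 1 -> match: F0=0 F1=1 F2=1 F3=3; commitIndex=1

Answer: 6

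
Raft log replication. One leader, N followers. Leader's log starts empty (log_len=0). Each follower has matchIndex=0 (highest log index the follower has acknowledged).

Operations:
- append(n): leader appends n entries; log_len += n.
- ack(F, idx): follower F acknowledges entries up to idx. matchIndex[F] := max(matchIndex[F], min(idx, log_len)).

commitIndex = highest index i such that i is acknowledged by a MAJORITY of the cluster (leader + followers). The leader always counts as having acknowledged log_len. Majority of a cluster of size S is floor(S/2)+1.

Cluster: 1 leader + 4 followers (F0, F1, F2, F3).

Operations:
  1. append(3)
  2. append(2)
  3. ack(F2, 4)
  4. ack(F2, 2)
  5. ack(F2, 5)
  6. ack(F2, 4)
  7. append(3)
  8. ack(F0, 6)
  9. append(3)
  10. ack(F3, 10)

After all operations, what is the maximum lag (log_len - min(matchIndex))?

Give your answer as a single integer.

Op 1: append 3 -> log_len=3
Op 2: append 2 -> log_len=5
Op 3: F2 acks idx 4 -> match: F0=0 F1=0 F2=4 F3=0; commitIndex=0
Op 4: F2 acks idx 2 -> match: F0=0 F1=0 F2=4 F3=0; commitIndex=0
Op 5: F2 acks idx 5 -> match: F0=0 F1=0 F2=5 F3=0; commitIndex=0
Op 6: F2 acks idx 4 -> match: F0=0 F1=0 F2=5 F3=0; commitIndex=0
Op 7: append 3 -> log_len=8
Op 8: F0 acks idx 6 -> match: F0=6 F1=0 F2=5 F3=0; commitIndex=5
Op 9: append 3 -> log_len=11
Op 10: F3 acks idx 10 -> match: F0=6 F1=0 F2=5 F3=10; commitIndex=6

Answer: 11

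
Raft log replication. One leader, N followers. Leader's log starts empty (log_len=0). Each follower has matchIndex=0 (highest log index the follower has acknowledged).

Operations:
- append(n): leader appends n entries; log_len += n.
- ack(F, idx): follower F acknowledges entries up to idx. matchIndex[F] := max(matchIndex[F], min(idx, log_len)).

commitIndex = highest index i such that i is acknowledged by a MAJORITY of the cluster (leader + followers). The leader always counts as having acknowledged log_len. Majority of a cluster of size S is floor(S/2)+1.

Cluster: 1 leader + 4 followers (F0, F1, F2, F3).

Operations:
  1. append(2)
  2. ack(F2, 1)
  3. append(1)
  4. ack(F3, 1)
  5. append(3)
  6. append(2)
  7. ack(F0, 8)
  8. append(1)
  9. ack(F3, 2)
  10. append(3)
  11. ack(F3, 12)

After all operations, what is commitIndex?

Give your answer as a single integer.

Answer: 8

Derivation:
Op 1: append 2 -> log_len=2
Op 2: F2 acks idx 1 -> match: F0=0 F1=0 F2=1 F3=0; commitIndex=0
Op 3: append 1 -> log_len=3
Op 4: F3 acks idx 1 -> match: F0=0 F1=0 F2=1 F3=1; commitIndex=1
Op 5: append 3 -> log_len=6
Op 6: append 2 -> log_len=8
Op 7: F0 acks idx 8 -> match: F0=8 F1=0 F2=1 F3=1; commitIndex=1
Op 8: append 1 -> log_len=9
Op 9: F3 acks idx 2 -> match: F0=8 F1=0 F2=1 F3=2; commitIndex=2
Op 10: append 3 -> log_len=12
Op 11: F3 acks idx 12 -> match: F0=8 F1=0 F2=1 F3=12; commitIndex=8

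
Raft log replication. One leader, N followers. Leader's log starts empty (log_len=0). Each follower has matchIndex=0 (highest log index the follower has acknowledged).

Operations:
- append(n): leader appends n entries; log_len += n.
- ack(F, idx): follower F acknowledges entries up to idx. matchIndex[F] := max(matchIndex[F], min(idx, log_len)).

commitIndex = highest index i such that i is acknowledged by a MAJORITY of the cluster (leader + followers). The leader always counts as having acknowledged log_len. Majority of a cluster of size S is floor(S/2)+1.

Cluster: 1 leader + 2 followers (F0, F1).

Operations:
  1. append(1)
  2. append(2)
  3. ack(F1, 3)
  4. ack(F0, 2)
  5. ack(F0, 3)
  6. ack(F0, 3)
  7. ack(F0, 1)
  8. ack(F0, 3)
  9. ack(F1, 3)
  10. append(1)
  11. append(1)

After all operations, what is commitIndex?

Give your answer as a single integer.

Op 1: append 1 -> log_len=1
Op 2: append 2 -> log_len=3
Op 3: F1 acks idx 3 -> match: F0=0 F1=3; commitIndex=3
Op 4: F0 acks idx 2 -> match: F0=2 F1=3; commitIndex=3
Op 5: F0 acks idx 3 -> match: F0=3 F1=3; commitIndex=3
Op 6: F0 acks idx 3 -> match: F0=3 F1=3; commitIndex=3
Op 7: F0 acks idx 1 -> match: F0=3 F1=3; commitIndex=3
Op 8: F0 acks idx 3 -> match: F0=3 F1=3; commitIndex=3
Op 9: F1 acks idx 3 -> match: F0=3 F1=3; commitIndex=3
Op 10: append 1 -> log_len=4
Op 11: append 1 -> log_len=5

Answer: 3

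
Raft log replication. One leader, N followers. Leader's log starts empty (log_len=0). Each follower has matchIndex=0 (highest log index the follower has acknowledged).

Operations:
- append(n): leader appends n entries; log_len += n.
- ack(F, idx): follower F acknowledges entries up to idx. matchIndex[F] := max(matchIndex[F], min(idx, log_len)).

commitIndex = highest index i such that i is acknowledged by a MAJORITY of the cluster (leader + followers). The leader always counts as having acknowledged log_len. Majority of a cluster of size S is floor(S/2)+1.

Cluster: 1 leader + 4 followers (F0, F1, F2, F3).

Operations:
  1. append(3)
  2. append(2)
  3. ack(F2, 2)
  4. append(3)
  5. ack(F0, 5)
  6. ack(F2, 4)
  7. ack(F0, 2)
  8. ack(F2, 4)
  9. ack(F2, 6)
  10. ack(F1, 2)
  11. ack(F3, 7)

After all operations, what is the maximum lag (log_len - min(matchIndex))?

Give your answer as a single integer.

Answer: 6

Derivation:
Op 1: append 3 -> log_len=3
Op 2: append 2 -> log_len=5
Op 3: F2 acks idx 2 -> match: F0=0 F1=0 F2=2 F3=0; commitIndex=0
Op 4: append 3 -> log_len=8
Op 5: F0 acks idx 5 -> match: F0=5 F1=0 F2=2 F3=0; commitIndex=2
Op 6: F2 acks idx 4 -> match: F0=5 F1=0 F2=4 F3=0; commitIndex=4
Op 7: F0 acks idx 2 -> match: F0=5 F1=0 F2=4 F3=0; commitIndex=4
Op 8: F2 acks idx 4 -> match: F0=5 F1=0 F2=4 F3=0; commitIndex=4
Op 9: F2 acks idx 6 -> match: F0=5 F1=0 F2=6 F3=0; commitIndex=5
Op 10: F1 acks idx 2 -> match: F0=5 F1=2 F2=6 F3=0; commitIndex=5
Op 11: F3 acks idx 7 -> match: F0=5 F1=2 F2=6 F3=7; commitIndex=6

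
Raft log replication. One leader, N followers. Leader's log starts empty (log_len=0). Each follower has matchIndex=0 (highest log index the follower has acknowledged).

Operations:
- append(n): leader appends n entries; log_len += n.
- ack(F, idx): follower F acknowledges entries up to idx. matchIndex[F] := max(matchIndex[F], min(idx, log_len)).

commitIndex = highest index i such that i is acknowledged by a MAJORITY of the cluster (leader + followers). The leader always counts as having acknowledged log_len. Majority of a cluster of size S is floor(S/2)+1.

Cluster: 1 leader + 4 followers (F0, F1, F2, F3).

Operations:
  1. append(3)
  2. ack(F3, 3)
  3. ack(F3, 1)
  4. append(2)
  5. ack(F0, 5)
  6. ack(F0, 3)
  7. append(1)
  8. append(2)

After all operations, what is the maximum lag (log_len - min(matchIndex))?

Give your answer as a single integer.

Op 1: append 3 -> log_len=3
Op 2: F3 acks idx 3 -> match: F0=0 F1=0 F2=0 F3=3; commitIndex=0
Op 3: F3 acks idx 1 -> match: F0=0 F1=0 F2=0 F3=3; commitIndex=0
Op 4: append 2 -> log_len=5
Op 5: F0 acks idx 5 -> match: F0=5 F1=0 F2=0 F3=3; commitIndex=3
Op 6: F0 acks idx 3 -> match: F0=5 F1=0 F2=0 F3=3; commitIndex=3
Op 7: append 1 -> log_len=6
Op 8: append 2 -> log_len=8

Answer: 8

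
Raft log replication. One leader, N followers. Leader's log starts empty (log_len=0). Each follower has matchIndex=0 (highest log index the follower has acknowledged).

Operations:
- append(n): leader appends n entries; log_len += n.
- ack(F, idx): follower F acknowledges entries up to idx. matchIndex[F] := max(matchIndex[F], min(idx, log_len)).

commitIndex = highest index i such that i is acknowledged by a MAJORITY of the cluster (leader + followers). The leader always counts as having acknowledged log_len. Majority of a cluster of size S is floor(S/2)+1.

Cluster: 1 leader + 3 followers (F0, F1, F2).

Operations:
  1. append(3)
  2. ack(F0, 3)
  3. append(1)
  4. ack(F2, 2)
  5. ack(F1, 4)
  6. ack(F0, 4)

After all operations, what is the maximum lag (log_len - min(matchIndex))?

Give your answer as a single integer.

Answer: 2

Derivation:
Op 1: append 3 -> log_len=3
Op 2: F0 acks idx 3 -> match: F0=3 F1=0 F2=0; commitIndex=0
Op 3: append 1 -> log_len=4
Op 4: F2 acks idx 2 -> match: F0=3 F1=0 F2=2; commitIndex=2
Op 5: F1 acks idx 4 -> match: F0=3 F1=4 F2=2; commitIndex=3
Op 6: F0 acks idx 4 -> match: F0=4 F1=4 F2=2; commitIndex=4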